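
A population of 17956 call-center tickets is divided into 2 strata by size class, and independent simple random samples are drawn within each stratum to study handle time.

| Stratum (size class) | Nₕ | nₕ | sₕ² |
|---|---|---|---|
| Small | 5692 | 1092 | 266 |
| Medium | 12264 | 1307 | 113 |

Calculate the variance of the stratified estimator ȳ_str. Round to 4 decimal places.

0.0558

Var(ȳ_str) = Σₕ Wₕ²(1 − fₕ)sₕ²/nₕ with Wₕ = Nₕ/N, N = 17956.
Small: Wₕ = 0.31699710; term = 0.31699710²·(1 − 0.19184821)·266/1092 = 0.019781651.
Medium: Wₕ = 0.68300290; term = 0.68300290²·(1 − 0.10657208)·113/1307 = 0.036033584.
Sum = 0.055815235.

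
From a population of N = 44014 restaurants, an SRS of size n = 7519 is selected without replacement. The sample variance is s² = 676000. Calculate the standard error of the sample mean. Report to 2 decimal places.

8.63

Under SRS without replacement, Var(ȳ) = (1 − f)·s²/n with f = n/N = 7519/44014 = 0.17083201.
Var(ȳ) = (1 − 0.17083201)·676000/7519 = 0.82916799·89.905573 = 74.546823.
SE(ȳ) = √(74.546823) = 8.63.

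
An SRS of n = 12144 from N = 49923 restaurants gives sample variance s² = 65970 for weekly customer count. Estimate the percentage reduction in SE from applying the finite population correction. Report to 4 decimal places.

f = n/N = 12144/49923 = 0.24325461.
SE_no-fpc = √(s²/n) = 2.3307321; SE_fpc = √((1−f)s²/n) = 2.0275298.
Ratio = √(1−f) = 0.86991114. Reduction = 100·(1 − 0.86991114) = 13.0089%.

13.0089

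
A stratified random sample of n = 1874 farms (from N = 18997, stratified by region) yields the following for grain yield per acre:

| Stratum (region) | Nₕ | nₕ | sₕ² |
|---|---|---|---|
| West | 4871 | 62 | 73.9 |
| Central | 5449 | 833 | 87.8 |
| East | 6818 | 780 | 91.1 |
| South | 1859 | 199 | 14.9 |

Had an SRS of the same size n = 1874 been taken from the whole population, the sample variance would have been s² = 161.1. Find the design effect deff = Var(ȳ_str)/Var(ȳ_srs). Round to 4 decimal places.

1.2735

Var(ȳ_str) = Σ Wₕ²(1−fₕ)sₕ²/nₕ with Wₕ = Nₕ/18997:
  West: (4871/18997)²·(1−62/4871)·73.9/62 = 0.077366974
  Central: (5449/18997)²·(1−833/5449)·87.8/833 = 0.0073461887
  East: (6818/18997)²·(1−780/6818)·91.1/780 = 0.013323055
  South: (1859/18997)²·(1−199/1859)·14.9/199 = 6.4025153 × 10^-4
  → Var(ȳ_str) = 0.098676469.
Var(ȳ_srs) = (1 − 1874/18997)·161.1/1874 = 0.077485562.
deff = 0.098676469 / 0.077485562 = 1.2735.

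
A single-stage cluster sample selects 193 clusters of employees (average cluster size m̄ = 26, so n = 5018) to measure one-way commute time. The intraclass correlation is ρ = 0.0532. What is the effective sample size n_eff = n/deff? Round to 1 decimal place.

deff = 1 + (26 − 1)·0.0532 = 1 + 1.33 = 2.33.
n_eff = 5018 / 2.33 = 2153.6.

2153.6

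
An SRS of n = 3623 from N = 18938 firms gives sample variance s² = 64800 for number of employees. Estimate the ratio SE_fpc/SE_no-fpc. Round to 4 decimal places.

f = n/N = 3623/18938 = 0.19130848.
SE_no-fpc = √(s²/n) = 4.2291524; SE_fpc = √((1−f)s²/n) = 3.8031616.
Ratio = √(1−f) = 0.89927277.

0.8993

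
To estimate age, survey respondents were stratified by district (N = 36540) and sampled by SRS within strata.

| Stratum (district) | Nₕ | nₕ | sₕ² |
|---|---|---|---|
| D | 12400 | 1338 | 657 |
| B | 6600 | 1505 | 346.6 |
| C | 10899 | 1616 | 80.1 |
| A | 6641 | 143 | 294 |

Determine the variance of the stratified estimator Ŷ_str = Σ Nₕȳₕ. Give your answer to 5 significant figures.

1.6883 × 10^8

Var(Ŷ_str) = Σₕ Nₕ²(1 − fₕ)sₕ²/nₕ.
D: 12400²·(1 − 1338/12400)·657/1338 = 6.7354187 × 10^7.
B: 6600²·(1 − 1505/6600)·346.6/1505 = 7.7442646 × 10^6.
C: 10899²·(1 − 1616/10899)·80.1/1616 = 5.0149449 × 10^6.
A: 6641²·(1 − 143/6641)·294/143 = 8.8720602 × 10^7.
Sum = 1.68834 × 10^8.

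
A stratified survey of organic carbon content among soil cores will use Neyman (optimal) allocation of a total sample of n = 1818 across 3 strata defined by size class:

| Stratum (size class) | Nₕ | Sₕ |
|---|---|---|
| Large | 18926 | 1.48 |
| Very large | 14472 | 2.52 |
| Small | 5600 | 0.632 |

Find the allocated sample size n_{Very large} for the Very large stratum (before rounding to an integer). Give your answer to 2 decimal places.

974.75

Neyman allocation: nₕ = n·NₕSₕ / Σⱼ NⱼSⱼ.
Σ NⱼSⱼ = 18926·1.48 + 14472·2.52 + 5600·0.632 = 68019.12.
n_{Very large} = 1818·14472·2.52 / 68019.12 = 974.75.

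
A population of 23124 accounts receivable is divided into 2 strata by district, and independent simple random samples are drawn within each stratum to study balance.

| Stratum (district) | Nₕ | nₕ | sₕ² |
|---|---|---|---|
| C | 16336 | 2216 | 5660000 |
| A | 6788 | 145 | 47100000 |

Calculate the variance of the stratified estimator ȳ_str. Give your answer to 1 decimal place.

28494.4

Var(ȳ_str) = Σₕ Wₕ²(1 − fₕ)sₕ²/nₕ with Wₕ = Nₕ/N, N = 23124.
C: Wₕ = 0.70645217; term = 0.70645217²·(1 − 0.13565132)·5660000/2216 = 1101.796.
A: Wₕ = 0.29354783; term = 0.29354783²·(1 − 0.02136123)·47100000/145 = 27392.588.
Sum = 28494.384.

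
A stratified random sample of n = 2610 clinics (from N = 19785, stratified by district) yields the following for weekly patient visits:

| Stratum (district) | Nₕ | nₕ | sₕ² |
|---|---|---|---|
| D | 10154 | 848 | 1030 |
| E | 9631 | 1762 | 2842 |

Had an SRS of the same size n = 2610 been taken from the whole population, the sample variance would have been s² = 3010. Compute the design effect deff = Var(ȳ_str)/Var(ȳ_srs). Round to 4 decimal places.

Var(ȳ_str) = Σ Wₕ²(1−fₕ)sₕ²/nₕ with Wₕ = Nₕ/19785:
  D: (10154/19785)²·(1−848/10154)·1030/848 = 0.29320372
  E: (9631/19785)²·(1−1762/9631)·2842/1762 = 0.31227484
  → Var(ȳ_str) = 0.60547856.
Var(ȳ_srs) = (1 − 2610/19785)·3010/2610 = 1.0011212.
deff = 0.60547856 / 1.0011212 = 0.6048.

0.6048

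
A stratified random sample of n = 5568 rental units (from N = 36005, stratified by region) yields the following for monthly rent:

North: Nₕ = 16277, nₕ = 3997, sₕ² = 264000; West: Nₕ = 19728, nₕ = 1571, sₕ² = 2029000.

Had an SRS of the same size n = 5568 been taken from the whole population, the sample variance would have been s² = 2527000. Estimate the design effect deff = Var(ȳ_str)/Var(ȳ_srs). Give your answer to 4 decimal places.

0.9567

Var(ȳ_str) = Σ Wₕ²(1−fₕ)sₕ²/nₕ with Wₕ = Nₕ/36005:
  North: (16277/36005)²·(1−3997/16277)·264000/3997 = 10.183965
  West: (19728/36005)²·(1−1571/19728)·2029000/1571 = 356.86782
  → Var(ȳ_str) = 367.05179.
Var(ȳ_srs) = (1 − 5568/36005)·2527000/5568 = 383.65869.
deff = 367.05179 / 383.65869 = 0.9567.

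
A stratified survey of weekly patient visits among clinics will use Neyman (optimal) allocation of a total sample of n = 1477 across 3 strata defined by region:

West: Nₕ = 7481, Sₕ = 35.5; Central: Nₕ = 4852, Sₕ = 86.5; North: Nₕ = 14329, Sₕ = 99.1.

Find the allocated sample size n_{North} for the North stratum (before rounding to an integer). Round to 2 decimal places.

996.23

Neyman allocation: nₕ = n·NₕSₕ / Σⱼ NⱼSⱼ.
Σ NⱼSⱼ = 7481·35.5 + 4852·86.5 + 14329·99.1 = 2.1052774 × 10^6.
n_{North} = 1477·14329·99.1 / (2.1052774 × 10^6) = 996.23.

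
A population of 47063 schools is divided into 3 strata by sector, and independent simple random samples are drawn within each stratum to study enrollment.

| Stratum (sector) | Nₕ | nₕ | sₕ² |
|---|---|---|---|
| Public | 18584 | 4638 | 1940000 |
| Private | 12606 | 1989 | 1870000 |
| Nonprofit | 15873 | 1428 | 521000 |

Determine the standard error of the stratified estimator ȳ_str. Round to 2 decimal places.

11.98

Var(ȳ_str) = Σₕ Wₕ²(1 − fₕ)sₕ²/nₕ with Wₕ = Nₕ/N, N = 47063.
Public: Wₕ = 0.39487495; term = 0.39487495²·(1 − 0.24956952)·1940000/4638 = 48.944132.
Private: Wₕ = 0.26785373; term = 0.26785373²·(1 − 0.15778201)·1870000/1989 = 56.810254.
Nonprofit: Wₕ = 0.33727132; term = 0.33727132²·(1 − 0.08996409)·521000/1428 = 37.76825.
Sum = 143.52264.
SE = √(143.52264) = 11.98.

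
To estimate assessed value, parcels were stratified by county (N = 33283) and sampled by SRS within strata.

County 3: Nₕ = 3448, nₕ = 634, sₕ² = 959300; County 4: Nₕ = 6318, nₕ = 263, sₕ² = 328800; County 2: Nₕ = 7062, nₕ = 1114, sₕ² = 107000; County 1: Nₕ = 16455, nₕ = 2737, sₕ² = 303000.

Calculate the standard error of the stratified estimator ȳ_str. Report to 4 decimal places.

Var(ȳ_str) = Σₕ Wₕ²(1 − fₕ)sₕ²/nₕ with Wₕ = Nₕ/N, N = 33283.
County 3: Wₕ = 0.10359643; term = 0.10359643²·(1 − 0.18387471)·959300/634 = 13.252921.
County 4: Wₕ = 0.18982664; term = 0.18982664²·(1 − 0.04162710)·328800/263 = 43.17426.
County 2: Wₕ = 0.21218039; term = 0.21218039²·(1 − 0.15774568)·107000/1114 = 3.6421039.
County 1: Wₕ = 0.49439654; term = 0.49439654²·(1 − 0.16633242)·303000/2737 = 22.558571.
Sum = 82.627856.
SE = √(82.627856) = 9.0900.

9.0900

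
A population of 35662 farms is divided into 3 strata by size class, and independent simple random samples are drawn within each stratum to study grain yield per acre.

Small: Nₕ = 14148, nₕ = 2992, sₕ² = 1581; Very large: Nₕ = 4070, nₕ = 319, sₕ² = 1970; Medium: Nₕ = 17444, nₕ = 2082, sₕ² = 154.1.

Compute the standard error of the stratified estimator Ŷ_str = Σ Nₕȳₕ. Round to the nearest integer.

Var(Ŷ_str) = Σₕ Nₕ²(1 − fₕ)sₕ²/nₕ.
Small: 14148²·(1 − 2992/14148)·1581/2992 = 8.3401495 × 10^7.
Very large: 4070²·(1 − 319/4070)·1970/319 = 9.4279445 × 10^7.
Medium: 17444²·(1 − 2082/17444)·154.1/2082 = 1.9834249 × 10^7.
Sum = 1.9751519 × 10^8.
SE = √(1.9751519 × 10^8) = 14054.

14054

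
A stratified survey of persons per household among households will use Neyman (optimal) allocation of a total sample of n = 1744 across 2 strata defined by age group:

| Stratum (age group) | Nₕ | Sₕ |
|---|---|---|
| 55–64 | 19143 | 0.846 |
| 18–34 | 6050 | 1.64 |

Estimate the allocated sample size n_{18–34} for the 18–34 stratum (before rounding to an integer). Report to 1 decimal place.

662.6

Neyman allocation: nₕ = n·NₕSₕ / Σⱼ NⱼSⱼ.
Σ NⱼSⱼ = 19143·0.846 + 6050·1.64 = 26116.978.
n_{18–34} = 1744·6050·1.64 / 26116.978 = 662.6.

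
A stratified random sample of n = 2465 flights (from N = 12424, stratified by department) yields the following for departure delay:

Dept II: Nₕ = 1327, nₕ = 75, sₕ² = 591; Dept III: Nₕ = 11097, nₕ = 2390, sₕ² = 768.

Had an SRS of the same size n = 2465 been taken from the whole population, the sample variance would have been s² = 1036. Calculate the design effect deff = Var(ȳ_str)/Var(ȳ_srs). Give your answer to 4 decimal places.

Var(ȳ_str) = Σ Wₕ²(1−fₕ)sₕ²/nₕ with Wₕ = Nₕ/12424:
  Dept II: (1327/12424)²·(1−75/1327)·591/75 = 0.084816156
  Dept III: (11097/12424)²·(1−2390/11097)·768/2390 = 0.20114747
  → Var(ȳ_str) = 0.28596363.
Var(ȳ_srs) = (1 − 2465/12424)·1036/2465 = 0.33689698.
deff = 0.28596363 / 0.33689698 = 0.8488.

0.8488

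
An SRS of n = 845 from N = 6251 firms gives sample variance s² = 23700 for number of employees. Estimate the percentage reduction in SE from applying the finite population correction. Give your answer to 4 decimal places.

f = n/N = 845/6251 = 0.13517837.
SE_no-fpc = √(s²/n) = 5.2959737; SE_fpc = √((1−f)s²/n) = 4.9250324.
Ratio = √(1−f) = 0.92995786. Reduction = 100·(1 − 0.92995786) = 7.0042%.

7.0042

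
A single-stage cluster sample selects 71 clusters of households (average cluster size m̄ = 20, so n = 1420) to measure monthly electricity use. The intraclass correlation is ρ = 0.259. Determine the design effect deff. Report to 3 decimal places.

deff = 1 + (20 − 1)·0.259 = 1 + 4.921 = 5.921.

5.921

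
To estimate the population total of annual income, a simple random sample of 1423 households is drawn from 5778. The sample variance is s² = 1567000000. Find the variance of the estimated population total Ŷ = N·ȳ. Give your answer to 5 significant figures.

2.7710 × 10^13

Var(Ŷ) = N²·Var(ȳ) = N²·(1 − n/N)·s²/n.
f = 1423/5778 = 0.24627899; Var(ȳ) = 0.75372101·1567000000/1423 = 829993.55.
Var(Ŷ) = 5778² · 829993.55 = 2.770957 × 10^13.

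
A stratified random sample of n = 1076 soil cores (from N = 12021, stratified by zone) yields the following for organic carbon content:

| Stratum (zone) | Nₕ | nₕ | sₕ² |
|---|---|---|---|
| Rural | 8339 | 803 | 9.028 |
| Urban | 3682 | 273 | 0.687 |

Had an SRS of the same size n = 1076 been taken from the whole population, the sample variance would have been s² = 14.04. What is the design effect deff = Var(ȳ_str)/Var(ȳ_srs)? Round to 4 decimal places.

Var(ȳ_str) = Σ Wₕ²(1−fₕ)sₕ²/nₕ with Wₕ = Nₕ/12021:
  Rural: (8339/12021)²·(1−803/8339)·9.028/803 = 0.0048893336
  Urban: (3682/12021)²·(1−273/3682)·0.687/273 = 2.1858667 × 10^-4
  → Var(ȳ_str) = 0.0051079203.
Var(ȳ_srs) = (1 − 1076/12021)·14.04/1076 = 0.011880371.
deff = 0.0051079203 / 0.011880371 = 0.4299.

0.4299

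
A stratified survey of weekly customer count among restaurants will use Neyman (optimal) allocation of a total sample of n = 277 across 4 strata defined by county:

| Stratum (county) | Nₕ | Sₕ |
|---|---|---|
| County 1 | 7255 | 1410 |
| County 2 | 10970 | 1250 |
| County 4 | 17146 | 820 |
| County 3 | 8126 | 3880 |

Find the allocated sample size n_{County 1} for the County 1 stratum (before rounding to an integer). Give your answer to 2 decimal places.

Neyman allocation: nₕ = n·NₕSₕ / Σⱼ NⱼSⱼ.
Σ NⱼSⱼ = 7255·1410 + 10970·1250 + 17146·820 + 8126·3880 = 6.953065 × 10^7.
n_{County 1} = 277·7255·1410 / (6.953065 × 10^7) = 40.75.

40.75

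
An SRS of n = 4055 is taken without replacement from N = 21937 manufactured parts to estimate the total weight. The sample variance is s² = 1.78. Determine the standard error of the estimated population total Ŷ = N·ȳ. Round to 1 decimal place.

415.0

Var(Ŷ) = N²·Var(ȳ) = N²·(1 − n/N)·s²/n.
f = 4055/21937 = 0.18484752; Var(ȳ) = 0.81515248·1.78/4055 = 3.5782279 × 10^-4.
Var(Ŷ) = 21937² · (3.5782279 × 10^-4) = 172195.77.
SE(Ŷ) = √(172195.77) = 415.0.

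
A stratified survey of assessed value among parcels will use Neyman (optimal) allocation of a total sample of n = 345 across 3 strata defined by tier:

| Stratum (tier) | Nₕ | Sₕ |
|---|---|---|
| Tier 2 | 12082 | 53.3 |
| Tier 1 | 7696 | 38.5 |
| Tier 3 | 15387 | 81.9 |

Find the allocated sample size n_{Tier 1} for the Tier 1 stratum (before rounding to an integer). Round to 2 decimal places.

46.45

Neyman allocation: nₕ = n·NₕSₕ / Σⱼ NⱼSⱼ.
Σ NⱼSⱼ = 12082·53.3 + 7696·38.5 + 15387·81.9 = 2.2004619 × 10^6.
n_{Tier 1} = 345·7696·38.5 / (2.2004619 × 10^6) = 46.45.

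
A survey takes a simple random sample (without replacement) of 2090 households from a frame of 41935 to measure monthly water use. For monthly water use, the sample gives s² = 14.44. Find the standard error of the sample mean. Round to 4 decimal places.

Under SRS without replacement, Var(ȳ) = (1 − f)·s²/n with f = n/N = 2090/41935 = 0.04983904.
Var(ȳ) = (1 − 0.04983904)·14.44/2090 = 0.95016096·0.0069090909 = 0.0065647485.
SE(ȳ) = √(0.0065647485) = 0.0810.

0.0810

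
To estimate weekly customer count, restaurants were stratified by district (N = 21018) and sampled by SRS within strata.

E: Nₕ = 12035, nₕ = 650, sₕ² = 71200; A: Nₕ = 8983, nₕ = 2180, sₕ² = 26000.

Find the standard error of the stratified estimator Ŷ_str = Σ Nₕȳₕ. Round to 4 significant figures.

125400

Var(Ŷ_str) = Σₕ Nₕ²(1 − fₕ)sₕ²/nₕ.
E: 12035²·(1 − 650/12035)·71200/650 = 1.5008793 × 10^10.
A: 8983²·(1 − 2180/8983)·26000/2180 = 7.2885095 × 10^8.
Sum = 1.5737644 × 10^10.
SE = √(1.5737644 × 10^10) = 125400.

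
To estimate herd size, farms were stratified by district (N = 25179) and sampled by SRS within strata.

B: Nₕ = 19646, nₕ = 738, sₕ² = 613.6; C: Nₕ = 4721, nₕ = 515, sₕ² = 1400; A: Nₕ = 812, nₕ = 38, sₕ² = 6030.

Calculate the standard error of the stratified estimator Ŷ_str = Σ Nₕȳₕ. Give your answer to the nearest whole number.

Var(Ŷ_str) = Σₕ Nₕ²(1 − fₕ)sₕ²/nₕ.
B: 19646²·(1 − 738/19646)·613.6/738 = 3.0885079 × 10^8.
C: 4721²·(1 − 515/4721)·1400/515 = 5.3978906 × 10^7.
A: 812²·(1 − 38/812)·6030/38 = 9.9731122 × 10^7.
Sum = 4.6256082 × 10^8.
SE = √(4.6256082 × 10^8) = 21507.

21507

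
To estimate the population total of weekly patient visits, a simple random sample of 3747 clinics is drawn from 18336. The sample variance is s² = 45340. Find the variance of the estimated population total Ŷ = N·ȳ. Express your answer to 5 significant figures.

Var(Ŷ) = N²·Var(ȳ) = N²·(1 − n/N)·s²/n.
f = 3747/18336 = 0.20435209; Var(ȳ) = 0.79564791·45340/3747 = 9.6276157.
Var(Ŷ) = 18336² · 9.6276157 = 3.23689 × 10^9.

3.2369 × 10^9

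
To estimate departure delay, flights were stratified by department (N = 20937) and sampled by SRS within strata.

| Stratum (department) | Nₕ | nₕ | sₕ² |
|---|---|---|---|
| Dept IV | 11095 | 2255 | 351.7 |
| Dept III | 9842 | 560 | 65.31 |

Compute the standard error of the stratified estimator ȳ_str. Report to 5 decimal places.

0.24331

Var(ȳ_str) = Σₕ Wₕ²(1 − fₕ)sₕ²/nₕ with Wₕ = Nₕ/N, N = 20937.
Dept IV: Wₕ = 0.52992310; term = 0.52992310²·(1 − 0.20324470)·351.7/2255 = 0.034896067.
Dept III: Wₕ = 0.47007690; term = 0.47007690²·(1 − 0.05689900)·65.31/560 = 0.024304555.
Sum = 0.059200622.
SE = √(0.059200622) = 0.24331.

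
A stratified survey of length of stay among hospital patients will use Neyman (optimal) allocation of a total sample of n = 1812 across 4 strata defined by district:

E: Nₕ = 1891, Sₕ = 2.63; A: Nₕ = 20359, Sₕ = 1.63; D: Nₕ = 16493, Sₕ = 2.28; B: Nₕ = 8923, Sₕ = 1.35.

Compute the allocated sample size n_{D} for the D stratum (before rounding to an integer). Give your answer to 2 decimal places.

Neyman allocation: nₕ = n·NₕSₕ / Σⱼ NⱼSⱼ.
Σ NⱼSⱼ = 1891·2.63 + 20359·1.63 + 16493·2.28 + 8923·1.35 = 87808.59.
n_{D} = 1812·16493·2.28 / 87808.59 = 775.99.

775.99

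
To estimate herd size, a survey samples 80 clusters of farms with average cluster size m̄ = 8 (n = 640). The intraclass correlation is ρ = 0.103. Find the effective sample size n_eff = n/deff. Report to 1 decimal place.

371.9

deff = 1 + (8 − 1)·0.103 = 1 + 0.721 = 1.721.
n_eff = 640 / 1.721 = 371.9.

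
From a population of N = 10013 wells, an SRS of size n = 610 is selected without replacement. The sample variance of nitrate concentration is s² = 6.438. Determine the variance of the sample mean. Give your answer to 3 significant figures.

Under SRS without replacement, Var(ȳ) = (1 − f)·s²/n with f = n/N = 610/10013 = 0.06092080.
Var(ȳ) = (1 − 0.06092080)·6.438/610 = 0.93907920·0.010554098 = 0.0099111342.

0.00991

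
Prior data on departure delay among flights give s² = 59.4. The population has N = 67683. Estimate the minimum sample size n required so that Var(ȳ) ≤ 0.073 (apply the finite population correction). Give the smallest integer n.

805

Without fpc, n₀ = s²/D = 59.4/0.073 = 813.6986.
With fpc, (1 − n/N)·s²/n ≤ D requires n ≥ n₀/(1 + n₀/N) = 813.6986/(1 + 813.6986/67683) = 804.0324.
Rounding up, n = 805.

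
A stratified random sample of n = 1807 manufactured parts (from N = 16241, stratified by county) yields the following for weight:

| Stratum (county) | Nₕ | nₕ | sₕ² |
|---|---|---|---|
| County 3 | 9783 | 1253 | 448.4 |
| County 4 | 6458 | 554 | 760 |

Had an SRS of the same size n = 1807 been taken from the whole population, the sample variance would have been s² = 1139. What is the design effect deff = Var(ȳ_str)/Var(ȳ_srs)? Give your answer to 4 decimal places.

Var(ȳ_str) = Σ Wₕ²(1−fₕ)sₕ²/nₕ with Wₕ = Nₕ/16241:
  County 3: (9783/16241)²·(1−1253/9783)·448.4/1253 = 0.11321659
  County 4: (6458/16241)²·(1−554/6458)·760/554 = 0.19829999
  → Var(ȳ_str) = 0.31151658.
Var(ȳ_srs) = (1 − 1807/16241)·1139/1807 = 0.56019536.
deff = 0.31151658 / 0.56019536 = 0.5561.

0.5561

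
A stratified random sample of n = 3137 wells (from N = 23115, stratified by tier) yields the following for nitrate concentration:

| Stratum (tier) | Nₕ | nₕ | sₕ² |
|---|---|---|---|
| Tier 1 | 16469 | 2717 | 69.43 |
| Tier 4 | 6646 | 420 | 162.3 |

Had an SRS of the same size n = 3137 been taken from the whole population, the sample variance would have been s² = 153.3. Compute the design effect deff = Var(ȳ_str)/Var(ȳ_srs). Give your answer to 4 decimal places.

0.9650

Var(ȳ_str) = Σ Wₕ²(1−fₕ)sₕ²/nₕ with Wₕ = Nₕ/23115:
  Tier 1: (16469/23115)²·(1−2717/16469)·69.43/2717 = 0.010831855
  Tier 4: (6646/23115)²·(1−420/6646)·162.3/420 = 0.029926153
  → Var(ȳ_str) = 0.040758008.
Var(ȳ_srs) = (1 − 3137/23115)·153.3/3137 = 0.042236288.
deff = 0.040758008 / 0.042236288 = 0.9650.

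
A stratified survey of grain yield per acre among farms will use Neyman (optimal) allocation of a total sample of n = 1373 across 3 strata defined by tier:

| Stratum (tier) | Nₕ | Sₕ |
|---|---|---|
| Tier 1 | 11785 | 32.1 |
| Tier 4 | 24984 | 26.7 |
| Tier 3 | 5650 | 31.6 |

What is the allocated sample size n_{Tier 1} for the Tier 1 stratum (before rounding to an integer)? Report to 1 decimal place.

424.4

Neyman allocation: nₕ = n·NₕSₕ / Σⱼ NⱼSⱼ.
Σ NⱼSⱼ = 11785·32.1 + 24984·26.7 + 5650·31.6 = 1.2239113 × 10^6.
n_{Tier 1} = 1373·11785·32.1 / (1.2239113 × 10^6) = 424.4.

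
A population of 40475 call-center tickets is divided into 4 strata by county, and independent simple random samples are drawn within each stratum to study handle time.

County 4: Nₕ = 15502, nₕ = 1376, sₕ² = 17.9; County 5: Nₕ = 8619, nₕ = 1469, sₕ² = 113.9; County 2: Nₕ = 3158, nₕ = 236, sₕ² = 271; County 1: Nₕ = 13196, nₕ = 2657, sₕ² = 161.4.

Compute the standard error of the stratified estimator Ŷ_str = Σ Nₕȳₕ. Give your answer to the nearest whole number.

5164

Var(Ŷ_str) = Σₕ Nₕ²(1 − fₕ)sₕ²/nₕ.
County 4: 15502²·(1 − 1376/15502)·17.9/1376 = 2.848666 × 10^6.
County 5: 8619²·(1 − 1469/8619)·113.9/1469 = 4.7782058 × 10^6.
County 2: 3158²·(1 − 236/3158)·271/236 = 1.0596187 × 10^7.
County 1: 13196²·(1 − 2657/13196)·161.4/2657 = 8.4479958 × 10^6.
Sum = 2.6671055 × 10^7.
SE = √(2.6671055 × 10^7) = 5164.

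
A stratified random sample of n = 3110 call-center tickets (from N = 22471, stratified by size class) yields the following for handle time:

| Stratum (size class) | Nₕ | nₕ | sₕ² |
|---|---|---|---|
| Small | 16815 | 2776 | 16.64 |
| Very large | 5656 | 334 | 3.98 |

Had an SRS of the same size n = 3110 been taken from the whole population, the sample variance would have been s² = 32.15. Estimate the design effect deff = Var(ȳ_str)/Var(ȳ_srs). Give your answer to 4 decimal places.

Var(ȳ_str) = Σ Wₕ²(1−fₕ)sₕ²/nₕ with Wₕ = Nₕ/22471:
  Small: (16815/22471)²·(1−2776/16815)·16.64/2776 = 0.0028023483
  Very large: (5656/22471)²·(1−334/5656)·3.98/334 = 7.1035604 × 10^-4
  → Var(ȳ_str) = 0.0035127043.
Var(ȳ_srs) = (1 − 3110/22471)·32.15/3110 = 0.0089068876.
deff = 0.0035127043 / 0.0089068876 = 0.3944.

0.3944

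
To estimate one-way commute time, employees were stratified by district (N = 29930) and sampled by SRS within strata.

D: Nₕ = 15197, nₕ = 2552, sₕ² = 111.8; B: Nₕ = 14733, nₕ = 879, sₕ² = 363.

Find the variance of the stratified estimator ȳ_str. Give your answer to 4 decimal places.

Var(ȳ_str) = Σₕ Wₕ²(1 − fₕ)sₕ²/nₕ with Wₕ = Nₕ/N, N = 29930.
D: Wₕ = 0.50775142; term = 0.50775142²·(1 − 0.16792788)·111.8/2552 = 0.009397761.
B: Wₕ = 0.49224858; term = 0.49224858²·(1 − 0.05966198)·363/879 = 0.094095897.
Sum = 0.10349366.

0.1035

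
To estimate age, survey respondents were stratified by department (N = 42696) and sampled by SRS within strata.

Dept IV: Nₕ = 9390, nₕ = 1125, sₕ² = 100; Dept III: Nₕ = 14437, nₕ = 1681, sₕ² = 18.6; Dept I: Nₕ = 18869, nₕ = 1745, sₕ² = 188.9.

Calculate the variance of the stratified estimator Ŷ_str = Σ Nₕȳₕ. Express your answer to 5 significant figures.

Var(Ŷ_str) = Σₕ Nₕ²(1 − fₕ)sₕ²/nₕ.
Dept IV: 9390²·(1 − 1125/9390)·100/1125 = 6.89852 × 10^6.
Dept III: 14437²·(1 − 1681/14437)·18.6/1681 = 2.0376834 × 10^6.
Dept I: 18869²·(1 − 1745/18869)·188.9/1745 = 3.497765 × 10^7.
Sum = 4.3913853 × 10^7.

4.3914 × 10^7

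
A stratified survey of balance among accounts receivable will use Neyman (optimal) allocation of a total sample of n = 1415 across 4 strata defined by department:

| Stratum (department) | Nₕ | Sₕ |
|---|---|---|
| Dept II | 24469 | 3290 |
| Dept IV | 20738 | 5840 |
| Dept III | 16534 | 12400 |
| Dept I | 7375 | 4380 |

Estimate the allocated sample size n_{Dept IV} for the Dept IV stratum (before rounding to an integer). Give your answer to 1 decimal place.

390.4

Neyman allocation: nₕ = n·NₕSₕ / Σⱼ NⱼSⱼ.
Σ NⱼSⱼ = 24469·3290 + 20738·5840 + 16534·12400 + 7375·4380 = 4.3893703 × 10^8.
n_{Dept IV} = 1415·20738·5840 / (4.3893703 × 10^8) = 390.4.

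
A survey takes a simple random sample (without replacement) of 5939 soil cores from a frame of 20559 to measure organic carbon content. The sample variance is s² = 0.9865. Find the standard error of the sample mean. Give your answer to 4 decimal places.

Under SRS without replacement, Var(ȳ) = (1 − f)·s²/n with f = n/N = 5939/20559 = 0.28887592.
Var(ȳ) = (1 − 0.28887592)·0.9865/5939 = 0.71112408·1.661054 × 10^-4 = 1.1812155 × 10^-4.
SE(ȳ) = √(1.1812155 × 10^-4) = 0.0109.

0.0109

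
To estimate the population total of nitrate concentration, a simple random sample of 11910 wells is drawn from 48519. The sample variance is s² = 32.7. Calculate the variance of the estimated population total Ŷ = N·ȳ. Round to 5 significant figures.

4.8768 × 10^6

Var(Ŷ) = N²·Var(ȳ) = N²·(1 − n/N)·s²/n.
f = 11910/48519 = 0.24547085; Var(ȳ) = 0.75452915·32.7/11910 = 0.0020716292.
Var(Ŷ) = 48519² · 0.0020716292 = 4.8768085 × 10^6.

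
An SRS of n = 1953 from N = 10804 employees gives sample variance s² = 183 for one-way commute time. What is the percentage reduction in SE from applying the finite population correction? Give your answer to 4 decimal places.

f = n/N = 1953/10804 = 0.18076638.
SE_no-fpc = √(s²/n) = 0.30610782; SE_fpc = √((1−f)s²/n) = 0.27706286.
Ratio = √(1−f) = 0.90511525. Reduction = 100·(1 − 0.90511525) = 9.4885%.

9.4885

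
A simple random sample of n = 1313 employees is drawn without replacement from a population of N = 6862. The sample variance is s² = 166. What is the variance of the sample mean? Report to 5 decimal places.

0.10224

Under SRS without replacement, Var(ȳ) = (1 − f)·s²/n with f = n/N = 1313/6862 = 0.19134363.
Var(ȳ) = (1 − 0.19134363)·166/1313 = 0.80865637·0.12642803 = 0.10223683.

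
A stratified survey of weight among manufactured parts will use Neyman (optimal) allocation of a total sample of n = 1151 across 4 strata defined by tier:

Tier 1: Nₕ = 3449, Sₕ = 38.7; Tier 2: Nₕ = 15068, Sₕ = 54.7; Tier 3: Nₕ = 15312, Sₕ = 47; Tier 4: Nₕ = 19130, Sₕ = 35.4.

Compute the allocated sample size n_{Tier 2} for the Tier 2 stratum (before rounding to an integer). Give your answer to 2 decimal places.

Neyman allocation: nₕ = n·NₕSₕ / Σⱼ NⱼSⱼ.
Σ NⱼSⱼ = 3449·38.7 + 15068·54.7 + 15312·47 + 19130·35.4 = 2.3545619 × 10^6.
n_{Tier 2} = 1151·15068·54.7 / (2.3545619 × 10^6) = 402.91.

402.91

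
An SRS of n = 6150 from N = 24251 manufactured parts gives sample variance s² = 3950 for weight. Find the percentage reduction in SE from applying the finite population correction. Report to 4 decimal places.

13.6054

f = n/N = 6150/24251 = 0.25359779.
SE_no-fpc = √(s²/n) = 0.8014215; SE_fpc = √((1−f)s²/n) = 0.69238468.
Ratio = √(1−f) = 0.86394572. Reduction = 100·(1 − 0.86394572) = 13.6054%.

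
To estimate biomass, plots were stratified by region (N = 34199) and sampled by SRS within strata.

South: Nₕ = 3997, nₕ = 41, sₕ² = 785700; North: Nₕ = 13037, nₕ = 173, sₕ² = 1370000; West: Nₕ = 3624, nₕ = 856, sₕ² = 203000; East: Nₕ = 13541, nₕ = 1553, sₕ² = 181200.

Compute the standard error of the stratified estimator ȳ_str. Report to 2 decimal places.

37.59

Var(ȳ_str) = Σₕ Wₕ²(1 − fₕ)sₕ²/nₕ with Wₕ = Nₕ/N, N = 34199.
South: Wₕ = 0.11687476; term = 0.11687476²·(1 − 0.01025769)·785700/41 = 259.08157.
North: Wₕ = 0.38120998; term = 0.38120998²·(1 − 0.01326992)·1370000/173 = 1135.5371.
West: Wₕ = 0.10596801; term = 0.10596801²·(1 − 0.23620309)·203000/856 = 2.0339943.
East: Wₕ = 0.39594725; term = 0.39594725²·(1 − 0.11468872)·181200/1553 = 16.194122.
Sum = 1412.8468.
SE = √(1412.8468) = 37.59.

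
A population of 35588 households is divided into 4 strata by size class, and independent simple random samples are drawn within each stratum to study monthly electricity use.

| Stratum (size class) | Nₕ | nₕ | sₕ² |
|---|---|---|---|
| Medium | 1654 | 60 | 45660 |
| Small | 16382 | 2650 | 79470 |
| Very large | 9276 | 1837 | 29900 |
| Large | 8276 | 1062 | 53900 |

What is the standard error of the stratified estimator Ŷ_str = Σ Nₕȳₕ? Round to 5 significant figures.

113600

Var(Ŷ_str) = Σₕ Nₕ²(1 − fₕ)sₕ²/nₕ.
Medium: 1654²·(1 − 60/1654)·45660/60 = 2.0063582 × 10^9.
Small: 16382²·(1 − 2650/16382)·79470/2650 = 6.746182 × 10^9.
Very large: 9276²·(1 − 1837/9276)·29900/1837 = 1.1231489 × 10^9.
Large: 8276²·(1 − 1062/8276)·53900/1062 = 3.0301273 × 10^9.
Sum = 1.2905816 × 10^10.
SE = √(1.2905816 × 10^10) = 113600.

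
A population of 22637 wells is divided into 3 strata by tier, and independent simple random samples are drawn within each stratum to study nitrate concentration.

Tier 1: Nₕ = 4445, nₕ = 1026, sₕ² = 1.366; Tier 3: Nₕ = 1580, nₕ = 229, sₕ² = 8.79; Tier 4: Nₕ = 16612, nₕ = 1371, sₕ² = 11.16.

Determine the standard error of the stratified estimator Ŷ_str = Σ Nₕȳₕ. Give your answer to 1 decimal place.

1470.7

Var(Ŷ_str) = Σₕ Nₕ²(1 − fₕ)sₕ²/nₕ.
Tier 1: 4445²·(1 − 1026/4445)·1.366/1026 = 20233.649.
Tier 3: 1580²·(1 − 229/1580)·8.79/229 = 81934.315.
Tier 4: 16612²·(1 − 1371/16612)·11.16/1371 = 2.0609247 × 10^6.
Sum = 2.1630927 × 10^6.
SE = √(2.1630927 × 10^6) = 1470.7.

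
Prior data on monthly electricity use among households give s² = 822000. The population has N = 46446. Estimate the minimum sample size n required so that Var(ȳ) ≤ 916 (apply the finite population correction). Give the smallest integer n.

Without fpc, n₀ = s²/D = 822000/916 = 897.3799.
With fpc, (1 − n/N)·s²/n ≤ D requires n ≥ n₀/(1 + n₀/N) = 897.3799/(1 + 897.3799/46446) = 880.3703.
Rounding up, n = 881.

881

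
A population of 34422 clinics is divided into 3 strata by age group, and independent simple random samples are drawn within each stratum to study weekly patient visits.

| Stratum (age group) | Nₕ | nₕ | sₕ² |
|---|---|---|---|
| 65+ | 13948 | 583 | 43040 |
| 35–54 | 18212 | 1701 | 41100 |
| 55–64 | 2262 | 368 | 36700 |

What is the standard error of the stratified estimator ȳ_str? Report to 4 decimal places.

4.2553

Var(ȳ_str) = Σₕ Wₕ²(1 − fₕ)sₕ²/nₕ with Wₕ = Nₕ/N, N = 34422.
65+: Wₕ = 0.40520597; term = 0.40520597²·(1 − 0.04179811)·43040/583 = 11.614818.
35–54: Wₕ = 0.52908024; term = 0.52908024²·(1 − 0.09339996)·41100/1701 = 6.1319178.
55–64: Wₕ = 0.06571379; term = 0.06571379²·(1 − 0.16268789)·36700/368 = 0.3605941.
Sum = 18.10733.
SE = √(18.10733) = 4.2553.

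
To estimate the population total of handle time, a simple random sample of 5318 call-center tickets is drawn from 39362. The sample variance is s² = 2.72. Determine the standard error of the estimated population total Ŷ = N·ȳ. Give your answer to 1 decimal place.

827.9

Var(Ŷ) = N²·Var(ȳ) = N²·(1 − n/N)·s²/n.
f = 5318/39362 = 0.13510492; Var(ȳ) = 0.86489508·2.72/5318 = 4.423683 × 10^-4.
Var(Ŷ) = 39362² · (4.423683 × 10^-4) = 685390.87.
SE(Ŷ) = √(685390.87) = 827.9.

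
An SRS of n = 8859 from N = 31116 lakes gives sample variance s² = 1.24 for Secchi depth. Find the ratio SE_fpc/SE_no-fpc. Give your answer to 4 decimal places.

0.8457

f = n/N = 8859/31116 = 0.28470883.
SE_no-fpc = √(s²/n) = 0.011830919; SE_fpc = √((1−f)s²/n) = 0.010005987.
Ratio = √(1−f) = 0.84574888.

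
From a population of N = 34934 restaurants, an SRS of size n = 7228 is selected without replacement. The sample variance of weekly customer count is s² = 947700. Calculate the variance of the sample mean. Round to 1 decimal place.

104.0

Under SRS without replacement, Var(ȳ) = (1 − f)·s²/n with f = n/N = 7228/34934 = 0.20690445.
Var(ȳ) = (1 − 0.20690445)·947700/7228 = 0.79309555·131.11511 = 103.98681.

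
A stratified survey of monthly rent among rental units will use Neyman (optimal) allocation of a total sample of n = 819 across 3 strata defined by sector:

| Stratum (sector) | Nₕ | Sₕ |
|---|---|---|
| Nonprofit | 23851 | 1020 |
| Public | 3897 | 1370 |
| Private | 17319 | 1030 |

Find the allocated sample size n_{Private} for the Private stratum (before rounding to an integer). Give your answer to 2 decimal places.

307.54

Neyman allocation: nₕ = n·NₕSₕ / Σⱼ NⱼSⱼ.
Σ NⱼSⱼ = 23851·1020 + 3897·1370 + 17319·1030 = 4.750548 × 10^7.
n_{Private} = 819·17319·1030 / (4.750548 × 10^7) = 307.54.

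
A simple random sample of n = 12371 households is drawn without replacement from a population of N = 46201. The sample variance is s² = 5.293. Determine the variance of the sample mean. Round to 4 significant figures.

Under SRS without replacement, Var(ȳ) = (1 − f)·s²/n with f = n/N = 12371/46201 = 0.26776477.
Var(ȳ) = (1 − 0.26776477)·5.293/12371 = 0.73223523·4.2785547 × 10^-4 = 3.1329085 × 10^-4.

3.133 × 10^-4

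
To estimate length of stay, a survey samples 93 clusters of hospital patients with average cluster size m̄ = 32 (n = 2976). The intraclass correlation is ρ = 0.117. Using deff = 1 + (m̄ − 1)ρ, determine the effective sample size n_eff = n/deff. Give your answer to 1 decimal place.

deff = 1 + (32 − 1)·0.117 = 1 + 3.627 = 4.627.
n_eff = 2976 / 4.627 = 643.2.

643.2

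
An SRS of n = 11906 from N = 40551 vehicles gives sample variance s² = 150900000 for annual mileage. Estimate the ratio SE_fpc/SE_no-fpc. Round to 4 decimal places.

f = n/N = 11906/40551 = 0.29360558.
SE_no-fpc = √(s²/n) = 112.58011; SE_fpc = √((1−f)s²/n) = 94.620516.
Ratio = √(1−f) = 0.84047273.

0.8405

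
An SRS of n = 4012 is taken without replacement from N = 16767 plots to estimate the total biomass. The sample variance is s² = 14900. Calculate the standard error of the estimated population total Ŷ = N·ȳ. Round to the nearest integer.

28183

Var(Ŷ) = N²·Var(ȳ) = N²·(1 − n/N)·s²/n.
f = 4012/16767 = 0.23927954; Var(ȳ) = 0.76072046·14900/4012 = 2.8252081.
Var(Ŷ) = 16767² · 2.8252081 = 7.9425722 × 10^8.
SE(Ŷ) = √(7.9425722 × 10^8) = 28183.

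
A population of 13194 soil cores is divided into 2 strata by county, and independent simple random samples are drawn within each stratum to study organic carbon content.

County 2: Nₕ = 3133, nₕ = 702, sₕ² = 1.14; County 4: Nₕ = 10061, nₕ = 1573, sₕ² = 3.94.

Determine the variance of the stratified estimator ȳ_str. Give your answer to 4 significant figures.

0.001300

Var(ȳ_str) = Σₕ Wₕ²(1 − fₕ)sₕ²/nₕ with Wₕ = Nₕ/N, N = 13194.
County 2: Wₕ = 0.23745642; term = 0.23745642²·(1 − 0.22406639)·1.14/702 = 7.1049354 × 10^-5.
County 4: Wₕ = 0.76254358; term = 0.76254358²·(1 − 0.15634629)·3.94/1573 = 0.001228743.
Sum = 0.0012997924.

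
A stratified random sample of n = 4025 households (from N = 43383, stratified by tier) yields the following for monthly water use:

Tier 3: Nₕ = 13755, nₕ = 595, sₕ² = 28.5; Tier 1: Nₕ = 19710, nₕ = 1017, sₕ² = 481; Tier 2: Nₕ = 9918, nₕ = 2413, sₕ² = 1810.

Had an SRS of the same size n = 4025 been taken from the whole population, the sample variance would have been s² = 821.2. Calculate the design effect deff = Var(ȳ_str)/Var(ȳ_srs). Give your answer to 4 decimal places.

Var(ȳ_str) = Σ Wₕ²(1−fₕ)sₕ²/nₕ with Wₕ = Nₕ/43383:
  Tier 3: (13755/43383)²·(1−595/13755)·28.5/595 = 0.0046068621
  Tier 1: (19710/43383)²·(1−1017/19710)·481/1017 = 0.092587124
  Tier 2: (9918/43383)²·(1−2413/9918)·1810/2413 = 0.029665857
  → Var(ȳ_str) = 0.12685984.
Var(ȳ_srs) = (1 − 4025/43383)·821.2/4025 = 0.18509577.
deff = 0.12685984 / 0.18509577 = 0.6854.

0.6854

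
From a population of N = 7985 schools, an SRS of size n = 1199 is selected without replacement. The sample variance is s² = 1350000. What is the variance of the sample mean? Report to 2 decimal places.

956.87

Under SRS without replacement, Var(ȳ) = (1 − f)·s²/n with f = n/N = 1199/7985 = 0.15015654.
Var(ȳ) = (1 − 0.15015654)·1350000/1199 = 0.84984346·1125.9383 = 956.87128.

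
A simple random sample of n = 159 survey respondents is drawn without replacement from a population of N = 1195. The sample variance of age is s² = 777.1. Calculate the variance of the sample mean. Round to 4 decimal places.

Under SRS without replacement, Var(ȳ) = (1 − f)·s²/n with f = n/N = 159/1195 = 0.13305439.
Var(ȳ) = (1 − 0.13305439)·777.1/159 = 0.86694561·4.8874214 = 4.2371285.

4.2371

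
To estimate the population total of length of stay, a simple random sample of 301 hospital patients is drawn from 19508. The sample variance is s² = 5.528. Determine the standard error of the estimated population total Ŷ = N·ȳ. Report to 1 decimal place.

Var(Ŷ) = N²·Var(ȳ) = N²·(1 − n/N)·s²/n.
f = 301/19508 = 0.01542957; Var(ȳ) = 0.98457043·5.528/301 = 0.018082078.
Var(Ŷ) = 19508² · 0.018082078 = 6.8813529 × 10^6.
SE(Ŷ) = √(6.8813529 × 10^6) = 2623.2.

2623.2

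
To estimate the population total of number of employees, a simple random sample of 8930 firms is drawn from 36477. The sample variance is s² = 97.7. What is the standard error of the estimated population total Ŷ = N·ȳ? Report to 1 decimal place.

Var(Ŷ) = N²·Var(ȳ) = N²·(1 − n/N)·s²/n.
f = 8930/36477 = 0.24481180; Var(ȳ) = 0.75518820·97.7/8930 = 0.0082622494.
Var(Ŷ) = 36477² · 0.0082622494 = 1.0993514 × 10^7.
SE(Ŷ) = √(1.0993514 × 10^7) = 3315.6.

3315.6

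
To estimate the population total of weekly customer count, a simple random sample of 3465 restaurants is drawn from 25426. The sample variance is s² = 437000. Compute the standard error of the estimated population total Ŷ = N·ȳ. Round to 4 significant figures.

265400

Var(Ŷ) = N²·Var(ȳ) = N²·(1 − n/N)·s²/n.
f = 3465/25426 = 0.13627783; Var(ȳ) = 0.86372217·437000/3465 = 108.93119.
Var(Ŷ) = 25426² · 108.93119 = 7.0421996 × 10^10.
SE(Ŷ) = √(7.0421996 × 10^10) = 265400.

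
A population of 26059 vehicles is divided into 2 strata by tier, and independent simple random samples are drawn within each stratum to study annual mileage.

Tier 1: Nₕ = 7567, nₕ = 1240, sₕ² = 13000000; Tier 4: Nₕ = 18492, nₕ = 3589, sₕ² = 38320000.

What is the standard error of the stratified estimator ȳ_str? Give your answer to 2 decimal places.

Var(ȳ_str) = Σₕ Wₕ²(1 − fₕ)sₕ²/nₕ with Wₕ = Nₕ/N, N = 26059.
Tier 1: Wₕ = 0.29037952; term = 0.29037952²·(1 − 0.16386943)·13000000/1240 = 739.14177.
Tier 4: Wₕ = 0.70962048; term = 0.70962048²·(1 − 0.19408393)·38320000/3589 = 4333.0544.
Sum = 5072.1962.
SE = √(5072.1962) = 71.22.

71.22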